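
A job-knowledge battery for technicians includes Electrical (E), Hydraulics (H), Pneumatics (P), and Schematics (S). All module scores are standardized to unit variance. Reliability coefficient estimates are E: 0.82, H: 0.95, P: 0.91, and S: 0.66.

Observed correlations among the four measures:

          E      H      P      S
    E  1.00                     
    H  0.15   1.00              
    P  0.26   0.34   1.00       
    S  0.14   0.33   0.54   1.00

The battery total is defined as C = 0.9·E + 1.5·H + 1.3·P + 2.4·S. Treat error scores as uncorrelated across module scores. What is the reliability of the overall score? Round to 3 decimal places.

Var(C) = 0.9² + 1.5² + 1.3² + 2.4² + 2·[1.35·0.15 + 1.17·0.26 + 2.16·0.14 + 1.95·0.34 + 3.6·0.33 + 3.12·0.54] = 10.51 + 8.6898 = 19.1998.
With uncorrelated errors the cross-covariances are all true-score covariance, so they carry over unchanged; only the diagonal terms shrink to ρᵢσᵢ².
True-score variance = [0.9²·0.82 + 1.5²·0.95 + 1.3²·0.91 + 2.4²·0.66] + 8.6898 = 8.1412 + 8.6898 = 16.831.
Reliability = 16.831 / 19.1998 = 0.877.

0.877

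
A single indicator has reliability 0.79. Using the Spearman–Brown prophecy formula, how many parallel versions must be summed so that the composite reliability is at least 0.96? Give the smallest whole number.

7

k ≥ ρ*(1−ρ₁)/(ρ₁(1−ρ*)) = 0.96·0.21 / (0.79·0.04) = 6.380.
Smallest integer k = 7.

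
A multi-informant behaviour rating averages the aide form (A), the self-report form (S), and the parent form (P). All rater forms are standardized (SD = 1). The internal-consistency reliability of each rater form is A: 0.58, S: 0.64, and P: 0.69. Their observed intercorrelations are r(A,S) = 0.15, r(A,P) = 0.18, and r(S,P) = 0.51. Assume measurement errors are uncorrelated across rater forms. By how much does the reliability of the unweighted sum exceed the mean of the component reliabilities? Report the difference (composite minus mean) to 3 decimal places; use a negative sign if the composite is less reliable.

Var(sum) = 3 + 1.68 = 4.68; true-score variance = 1.91 + 1.68 = 3.59; composite reliability = 0.7671.
Mean component reliability = 0.6367.
Difference = 0.7671 − 0.6367 = 0.130.

0.130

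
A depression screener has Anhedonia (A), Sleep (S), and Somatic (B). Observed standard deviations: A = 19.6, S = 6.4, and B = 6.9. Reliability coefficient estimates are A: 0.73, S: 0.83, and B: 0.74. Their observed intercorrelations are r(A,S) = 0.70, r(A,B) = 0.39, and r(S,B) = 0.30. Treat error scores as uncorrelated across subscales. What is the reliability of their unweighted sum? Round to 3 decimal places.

Var(A+S+B) = 19.6² + 6.4² + 6.9² + 2·[19.6·6.4·0.70 + 19.6·6.9·0.39 + 6.4·6.9·0.30] = 472.73 + 307.599 = 780.329.
Under uncorrelated errors the observed covariances equal the true-score covariances, so only the own-variance terms attenuate.
True-score variance = [19.6²·0.73 + 6.4²·0.83 + 6.9²·0.74] + 307.599 = 349.665 + 307.599 = 657.264.
Reliability = 657.264 / 780.329 = 0.842.

0.842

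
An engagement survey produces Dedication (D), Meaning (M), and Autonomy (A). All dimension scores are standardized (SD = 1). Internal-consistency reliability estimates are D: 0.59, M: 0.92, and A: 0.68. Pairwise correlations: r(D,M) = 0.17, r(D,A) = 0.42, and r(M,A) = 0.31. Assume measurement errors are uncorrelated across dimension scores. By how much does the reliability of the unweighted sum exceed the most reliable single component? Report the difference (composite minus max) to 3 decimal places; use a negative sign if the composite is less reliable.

-0.089

Var(sum) = 3 + 1.8 = 4.8; true-score variance = 2.19 + 1.8 = 3.99; composite reliability = 0.8312.
Max component reliability = 0.9200.
Difference = 0.8312 − 0.9200 = -0.089.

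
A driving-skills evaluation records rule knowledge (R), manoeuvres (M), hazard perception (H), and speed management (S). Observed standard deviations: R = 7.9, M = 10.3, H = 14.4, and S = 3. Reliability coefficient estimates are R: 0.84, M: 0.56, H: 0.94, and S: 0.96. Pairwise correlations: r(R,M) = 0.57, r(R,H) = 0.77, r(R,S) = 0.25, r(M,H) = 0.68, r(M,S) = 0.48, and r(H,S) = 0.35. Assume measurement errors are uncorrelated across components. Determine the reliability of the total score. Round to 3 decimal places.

0.925

Var(R+M+H+S) = 7.9² + 10.3² + 14.4² + 3² + 2·[7.9·10.3·0.57 + 7.9·14.4·0.77 + 7.9·3·0.25 + 10.3·14.4·0.68 + 10.3·3·0.48 + 14.4·3·0.35] = 384.86 + 541.421 = 926.281.
Under uncorrelated errors the observed covariances equal the true-score covariances, so only the own-variance terms attenuate.
True-score variance = [7.9²·0.84 + 10.3²·0.56 + 14.4²·0.94 + 3²·0.96] + 541.421 = 315.393 + 541.421 = 856.815.
Reliability = 856.815 / 926.281 = 0.925.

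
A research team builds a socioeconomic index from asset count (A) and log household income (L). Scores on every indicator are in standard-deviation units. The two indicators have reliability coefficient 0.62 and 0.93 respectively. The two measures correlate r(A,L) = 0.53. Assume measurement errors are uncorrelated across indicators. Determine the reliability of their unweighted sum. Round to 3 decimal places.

0.853

Var(A+L) = 2 + 2·[0.53] = 2 + 1.06 = 3.06.
Because errors are independent across components, Cov(Tᵢ,Tⱼ) = Cov(Xᵢ,Xⱼ); the off-diagonal part of the true-score variance is the same as above.
True-score variance = [0.62 + 0.93] + 1.06 = 1.55 + 1.06 = 2.61.
Reliability = 2.61 / 3.06 = 0.853.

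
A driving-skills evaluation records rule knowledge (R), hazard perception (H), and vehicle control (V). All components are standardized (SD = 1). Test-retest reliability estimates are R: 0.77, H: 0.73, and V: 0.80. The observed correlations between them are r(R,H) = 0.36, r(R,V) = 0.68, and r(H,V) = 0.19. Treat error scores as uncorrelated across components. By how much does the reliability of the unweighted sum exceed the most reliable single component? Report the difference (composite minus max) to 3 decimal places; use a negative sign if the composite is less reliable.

0.072

Var(sum) = 3 + 2.46 = 5.46; true-score variance = 2.3 + 2.46 = 4.76; composite reliability = 0.8718.
Max component reliability = 0.8000.
Difference = 0.8718 − 0.8000 = 0.072.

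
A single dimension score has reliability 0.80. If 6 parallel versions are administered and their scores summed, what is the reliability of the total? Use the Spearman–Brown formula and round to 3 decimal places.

0.960

ρ_k = kρ / (1 + (k−1)ρ) = 6·0.80 / (1 + 5·0.80) = 4.800 / 5.000 = 0.960.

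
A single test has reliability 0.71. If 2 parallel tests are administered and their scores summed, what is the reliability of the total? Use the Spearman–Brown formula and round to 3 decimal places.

0.830

ρ_k = kρ / (1 + (k−1)ρ) = 2·0.71 / (1 + 1·0.71) = 1.420 / 1.710 = 0.830.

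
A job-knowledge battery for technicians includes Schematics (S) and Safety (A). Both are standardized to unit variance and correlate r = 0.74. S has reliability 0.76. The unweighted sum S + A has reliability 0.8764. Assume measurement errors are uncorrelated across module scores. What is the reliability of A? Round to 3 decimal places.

0.810

Var(S+A) = 2 + 2·0.74 = 3.480.
True-score variance = ρ_S + ρ_A + 2·0.74, so 0.8764 = (0.76 + ρ_A + 1.48) / 3.480.
ρ_A = 0.8764·3.480 − 0.76 − 1.48 = 0.810.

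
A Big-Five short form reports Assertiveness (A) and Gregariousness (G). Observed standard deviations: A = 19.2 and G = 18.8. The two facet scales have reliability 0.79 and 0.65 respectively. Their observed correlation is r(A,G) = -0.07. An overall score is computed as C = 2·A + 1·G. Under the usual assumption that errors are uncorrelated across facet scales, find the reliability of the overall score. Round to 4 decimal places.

Var(C) = 2²·19.2² + 18.8² + 2·[2·19.2·18.8·(-0.07)] = 1828 − 101.069 = 1726.93.
Because errors are independent across components, Cov(Tᵢ,Tⱼ) = Cov(Xᵢ,Xⱼ); the off-diagonal part of the true-score variance is the same as above.
True-score variance = [2²·19.2²·0.79 + 18.8²·0.65] − 101.069 = 1394.64 − 101.069 = 1293.57.
Reliability = 1293.57 / 1726.93 = 0.7491.

0.7491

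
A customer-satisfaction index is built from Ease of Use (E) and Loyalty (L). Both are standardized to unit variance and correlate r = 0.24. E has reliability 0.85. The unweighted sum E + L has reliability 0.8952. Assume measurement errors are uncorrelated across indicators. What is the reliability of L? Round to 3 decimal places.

0.890

Var(E+L) = 2 + 2·0.24 = 2.480.
True-score variance = ρ_E + ρ_L + 2·0.24, so 0.8952 = (0.85 + ρ_L + 0.48) / 2.480.
ρ_L = 0.8952·2.480 − 0.85 − 0.48 = 0.890.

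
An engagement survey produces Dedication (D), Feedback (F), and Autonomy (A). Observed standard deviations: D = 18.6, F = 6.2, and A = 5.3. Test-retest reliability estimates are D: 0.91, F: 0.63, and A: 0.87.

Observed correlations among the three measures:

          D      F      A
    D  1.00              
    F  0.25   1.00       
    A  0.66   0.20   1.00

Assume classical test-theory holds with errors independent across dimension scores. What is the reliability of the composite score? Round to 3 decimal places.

Var(D+F+A) = 18.6² + 6.2² + 5.3² + 2·[18.6·6.2·0.25 + 18.6·5.3·0.66 + 6.2·5.3·0.20] = 412.49 + 200.93 = 613.42.
Because errors are independent across components, Cov(Tᵢ,Tⱼ) = Cov(Xᵢ,Xⱼ); the off-diagonal part of the true-score variance is the same as above.
True-score variance = [18.6²·0.91 + 6.2²·0.63 + 5.3²·0.87] + 200.93 = 363.479 + 200.93 = 564.409.
Reliability = 564.409 / 613.42 = 0.920.

0.920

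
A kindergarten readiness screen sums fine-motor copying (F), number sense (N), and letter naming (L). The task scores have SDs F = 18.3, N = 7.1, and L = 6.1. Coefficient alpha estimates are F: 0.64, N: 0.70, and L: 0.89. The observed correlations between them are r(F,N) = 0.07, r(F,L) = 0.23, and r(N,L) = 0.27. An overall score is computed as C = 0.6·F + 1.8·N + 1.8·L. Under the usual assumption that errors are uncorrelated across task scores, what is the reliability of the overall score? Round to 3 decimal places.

Var(C) = 0.6²·18.3² + 1.8²·7.1² + 1.8²·6.1² + 2·[1.08·18.3·7.1·0.07 + 1.08·18.3·6.1·0.23 + 3.24·7.1·6.1·0.27] = 404.449 + 150.878 = 555.328.
With uncorrelated errors the cross-covariances are all true-score covariance, so they carry over unchanged; only the diagonal terms shrink to ρᵢσᵢ².
True-score variance = [0.6²·18.3²·0.64 + 1.8²·7.1²·0.70 + 1.8²·6.1²·0.89] + 150.878 = 298.787 + 150.878 = 449.666.
Reliability = 449.666 / 555.328 = 0.810.

0.810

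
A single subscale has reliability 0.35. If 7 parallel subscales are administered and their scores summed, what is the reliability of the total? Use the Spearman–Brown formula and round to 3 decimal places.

0.790

ρ_k = kρ / (1 + (k−1)ρ) = 7·0.35 / (1 + 6·0.35) = 2.450 / 3.100 = 0.790.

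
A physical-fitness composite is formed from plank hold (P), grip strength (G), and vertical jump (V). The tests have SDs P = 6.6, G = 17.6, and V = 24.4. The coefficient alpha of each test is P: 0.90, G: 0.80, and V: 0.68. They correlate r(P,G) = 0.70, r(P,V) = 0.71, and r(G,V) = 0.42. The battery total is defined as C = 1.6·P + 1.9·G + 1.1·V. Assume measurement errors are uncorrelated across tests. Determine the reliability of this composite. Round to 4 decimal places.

Var(C) = 1.6²·6.6² + 1.9²·17.6² + 1.1²·24.4² + 2·[3.04·6.6·17.6·0.70 + 1.76·6.6·24.4·0.71 + 2.09·17.6·24.4·0.42] = 1950.13 + 1650.77 = 3600.91.
Under uncorrelated errors the observed covariances equal the true-score covariances, so only the own-variance terms attenuate.
True-score variance = [1.6²·6.6²·0.90 + 1.9²·17.6²·0.80 + 1.1²·24.4²·0.68] + 1650.77 = 1484.81 + 1650.77 = 3135.58.
Reliability = 3135.58 / 3600.91 = 0.8708.

0.8708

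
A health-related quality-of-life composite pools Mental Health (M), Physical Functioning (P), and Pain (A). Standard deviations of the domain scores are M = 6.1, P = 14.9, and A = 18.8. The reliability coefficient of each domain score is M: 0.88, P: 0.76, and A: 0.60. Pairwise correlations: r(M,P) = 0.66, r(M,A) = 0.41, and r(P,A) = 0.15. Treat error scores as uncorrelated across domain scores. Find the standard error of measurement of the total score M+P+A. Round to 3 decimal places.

14.111

Var(total) = 612.66 + 298.048 = 910.708.
True-score variance = 413.536 + 298.048 = 711.585, so reliability = 0.7814.
Error variance = 910.708 − 711.585 = 199.124; SEM = √199.124 = 14.111.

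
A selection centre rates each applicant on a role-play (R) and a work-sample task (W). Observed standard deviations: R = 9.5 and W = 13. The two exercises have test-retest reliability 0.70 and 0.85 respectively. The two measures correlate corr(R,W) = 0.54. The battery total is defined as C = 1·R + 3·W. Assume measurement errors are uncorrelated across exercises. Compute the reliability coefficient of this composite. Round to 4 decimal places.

Var(C) = 9.5² + 3²·13² + 2·[3·9.5·13·0.54] = 1611.25 + 400.14 = 2011.39.
Because errors are independent across components, Cov(Tᵢ,Tⱼ) = Cov(Xᵢ,Xⱼ); the off-diagonal part of the true-score variance is the same as above.
True-score variance = [9.5²·0.70 + 3²·13²·0.85] + 400.14 = 1356.02 + 400.14 = 1756.16.
Reliability = 1756.16 / 2011.39 = 0.8731.

0.8731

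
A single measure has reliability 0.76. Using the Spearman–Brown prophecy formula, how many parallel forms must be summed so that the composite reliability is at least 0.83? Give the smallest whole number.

2

k ≥ ρ*(1−ρ₁)/(ρ₁(1−ρ*)) = 0.83·0.24 / (0.76·0.17) = 1.542.
Smallest integer k = 2.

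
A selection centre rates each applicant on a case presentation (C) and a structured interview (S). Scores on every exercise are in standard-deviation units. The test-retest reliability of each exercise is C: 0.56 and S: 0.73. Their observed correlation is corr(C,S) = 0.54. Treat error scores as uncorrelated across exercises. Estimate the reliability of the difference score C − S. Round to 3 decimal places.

Var(C−S) = 1 + 1 − 2·0.54 = 2 − 1.08 = 0.92.
Under uncorrelated errors the observed covariances equal the true-score covariances, so only the own-variance terms attenuate.
True-score variance = [0.56 + 0.73] − 1.08 = 1.29 − 1.08 = 0.21.
Reliability = 0.21 / 0.92 = 0.228.

0.228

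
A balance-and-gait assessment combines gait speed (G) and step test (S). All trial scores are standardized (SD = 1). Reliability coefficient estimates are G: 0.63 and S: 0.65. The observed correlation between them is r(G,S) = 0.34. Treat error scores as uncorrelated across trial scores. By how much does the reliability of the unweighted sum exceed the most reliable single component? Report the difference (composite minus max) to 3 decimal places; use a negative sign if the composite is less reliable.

Var(sum) = 2 + 0.68 = 2.68; true-score variance = 1.28 + 0.68 = 1.96; composite reliability = 0.7313.
Max component reliability = 0.6500.
Difference = 0.7313 − 0.6500 = 0.081.

0.081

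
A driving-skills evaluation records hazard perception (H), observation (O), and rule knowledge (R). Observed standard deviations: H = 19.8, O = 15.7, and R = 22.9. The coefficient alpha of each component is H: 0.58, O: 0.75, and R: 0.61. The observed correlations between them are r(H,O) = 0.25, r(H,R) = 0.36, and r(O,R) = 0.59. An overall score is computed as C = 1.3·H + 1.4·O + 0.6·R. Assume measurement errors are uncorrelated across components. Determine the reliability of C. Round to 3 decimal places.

0.788

Var(C) = 1.3²·19.8² + 1.4²·15.7² + 0.6²·22.9² + 2·[1.82·19.8·15.7·0.25 + 0.78·19.8·22.9·0.36 + 0.84·15.7·22.9·0.59] = 1334.46 + 893.889 = 2228.35.
Because errors are independent across components, Cov(Tᵢ,Tⱼ) = Cov(Xᵢ,Xⱼ); the off-diagonal part of the true-score variance is the same as above.
True-score variance = [1.3²·19.8²·0.58 + 1.4²·15.7²·0.75 + 0.6²·22.9²·0.61] + 893.889 = 861.778 + 893.889 = 1755.67.
Reliability = 1755.67 / 2228.35 = 0.788.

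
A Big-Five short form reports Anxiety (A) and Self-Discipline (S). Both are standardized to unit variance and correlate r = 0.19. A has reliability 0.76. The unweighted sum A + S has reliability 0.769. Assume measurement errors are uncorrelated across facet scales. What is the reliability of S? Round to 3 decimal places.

Var(A+S) = 2 + 2·0.19 = 2.380.
True-score variance = ρ_A + ρ_S + 2·0.19, so 0.769 = (0.76 + ρ_S + 0.38) / 2.380.
ρ_S = 0.769·2.380 − 0.76 − 0.38 = 0.690.

0.690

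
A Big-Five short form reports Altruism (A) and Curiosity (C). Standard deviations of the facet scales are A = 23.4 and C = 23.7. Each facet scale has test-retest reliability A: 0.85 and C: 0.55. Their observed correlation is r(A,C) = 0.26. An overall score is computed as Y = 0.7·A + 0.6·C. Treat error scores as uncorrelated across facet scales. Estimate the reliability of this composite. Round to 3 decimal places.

0.778

Var(Y) = 0.7²·23.4² + 0.6²·23.7² + 2·[0.42·23.4·23.7·0.26] = 470.513 + 121.12 = 591.633.
With uncorrelated errors the cross-covariances are all true-score covariance, so they carry over unchanged; only the diagonal terms shrink to ρᵢσᵢ².
True-score variance = [0.7²·23.4²·0.85 + 0.6²·23.7²·0.55] + 121.12 = 339.273 + 121.12 = 460.394.
Reliability = 460.394 / 591.633 = 0.778.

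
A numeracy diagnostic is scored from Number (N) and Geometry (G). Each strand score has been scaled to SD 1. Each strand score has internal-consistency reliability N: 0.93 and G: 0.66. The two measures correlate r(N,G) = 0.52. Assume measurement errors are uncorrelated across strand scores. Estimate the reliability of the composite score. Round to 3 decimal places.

0.865

Var(N+G) = 2 + 2·[0.52] = 2 + 1.04 = 3.04.
Because errors are independent across components, Cov(Tᵢ,Tⱼ) = Cov(Xᵢ,Xⱼ); the off-diagonal part of the true-score variance is the same as above.
True-score variance = [0.93 + 0.66] + 1.04 = 1.59 + 1.04 = 2.63.
Reliability = 2.63 / 3.04 = 0.865.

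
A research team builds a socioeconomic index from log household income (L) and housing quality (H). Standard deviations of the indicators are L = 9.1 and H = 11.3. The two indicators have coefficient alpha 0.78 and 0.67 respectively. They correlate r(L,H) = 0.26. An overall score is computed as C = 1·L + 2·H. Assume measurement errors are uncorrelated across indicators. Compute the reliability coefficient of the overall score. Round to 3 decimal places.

0.733

Var(C) = 9.1² + 2²·11.3² + 2·[2·9.1·11.3·0.26] = 593.57 + 106.943 = 700.513.
With uncorrelated errors the cross-covariances are all true-score covariance, so they carry over unchanged; only the diagonal terms shrink to ρᵢσᵢ².
True-score variance = [9.1²·0.78 + 2²·11.3²·0.67] + 106.943 = 406.801 + 106.943 = 513.744.
Reliability = 513.744 / 700.513 = 0.733.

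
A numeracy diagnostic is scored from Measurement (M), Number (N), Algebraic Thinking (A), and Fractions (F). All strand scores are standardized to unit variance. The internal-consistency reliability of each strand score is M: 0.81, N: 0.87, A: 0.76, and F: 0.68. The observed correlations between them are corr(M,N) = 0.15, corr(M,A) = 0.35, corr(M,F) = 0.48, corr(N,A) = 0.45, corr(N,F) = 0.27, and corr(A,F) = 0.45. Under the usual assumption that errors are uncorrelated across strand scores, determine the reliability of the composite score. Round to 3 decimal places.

Var(M+N+A+F) = 4 + 2·[0.15 + 0.35 + 0.48 + 0.45 + 0.27 + 0.45] = 4 + 4.3 = 8.3.
Under uncorrelated errors the observed covariances equal the true-score covariances, so only the own-variance terms attenuate.
True-score variance = [0.81 + 0.87 + 0.76 + 0.68] + 4.3 = 3.12 + 4.3 = 7.42.
Reliability = 7.42 / 8.3 = 0.894.

0.894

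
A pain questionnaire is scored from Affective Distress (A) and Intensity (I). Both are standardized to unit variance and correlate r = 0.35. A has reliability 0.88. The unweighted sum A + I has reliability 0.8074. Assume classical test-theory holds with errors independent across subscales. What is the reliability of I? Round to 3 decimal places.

0.600

Var(A+I) = 2 + 2·0.35 = 2.700.
True-score variance = ρ_A + ρ_I + 2·0.35, so 0.8074 = (0.88 + ρ_I + 0.70) / 2.700.
ρ_I = 0.8074·2.700 − 0.88 − 0.70 = 0.600.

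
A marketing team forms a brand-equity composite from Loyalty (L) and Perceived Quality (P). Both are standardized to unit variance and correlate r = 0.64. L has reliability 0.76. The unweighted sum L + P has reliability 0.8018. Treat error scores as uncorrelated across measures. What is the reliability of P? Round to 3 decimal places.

0.590

Var(L+P) = 2 + 2·0.64 = 3.280.
True-score variance = ρ_L + ρ_P + 2·0.64, so 0.8018 = (0.76 + ρ_P + 1.28) / 3.280.
ρ_P = 0.8018·3.280 − 0.76 − 1.28 = 0.590.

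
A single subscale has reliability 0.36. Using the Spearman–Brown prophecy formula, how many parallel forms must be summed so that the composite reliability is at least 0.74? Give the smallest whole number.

k ≥ ρ*(1−ρ₁)/(ρ₁(1−ρ*)) = 0.74·0.64 / (0.36·0.26) = 5.060.
Smallest integer k = 6.

6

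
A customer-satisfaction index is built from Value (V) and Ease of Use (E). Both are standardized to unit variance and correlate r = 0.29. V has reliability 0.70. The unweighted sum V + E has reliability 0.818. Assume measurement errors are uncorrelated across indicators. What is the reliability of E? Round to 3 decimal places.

Var(V+E) = 2 + 2·0.29 = 2.580.
True-score variance = ρ_V + ρ_E + 2·0.29, so 0.818 = (0.70 + ρ_E + 0.58) / 2.580.
ρ_E = 0.818·2.580 − 0.70 − 0.58 = 0.830.

0.830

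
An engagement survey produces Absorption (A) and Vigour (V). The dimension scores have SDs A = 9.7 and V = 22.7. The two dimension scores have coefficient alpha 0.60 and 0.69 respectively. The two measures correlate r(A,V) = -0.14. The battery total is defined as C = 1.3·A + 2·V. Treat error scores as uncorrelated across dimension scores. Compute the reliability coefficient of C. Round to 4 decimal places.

Var(C) = 1.3²·9.7² + 2²·22.7² + 2·[2.6·9.7·22.7·(-0.14)] = 2220.17 − 160.298 = 2059.87.
Because errors are independent across components, Cov(Tᵢ,Tⱼ) = Cov(Xᵢ,Xⱼ); the off-diagonal part of the true-score variance is the same as above.
True-score variance = [1.3²·9.7²·0.60 + 2²·22.7²·0.69] − 160.298 = 1517.61 − 160.298 = 1357.31.
Reliability = 1357.31 / 2059.87 = 0.6589.

0.6589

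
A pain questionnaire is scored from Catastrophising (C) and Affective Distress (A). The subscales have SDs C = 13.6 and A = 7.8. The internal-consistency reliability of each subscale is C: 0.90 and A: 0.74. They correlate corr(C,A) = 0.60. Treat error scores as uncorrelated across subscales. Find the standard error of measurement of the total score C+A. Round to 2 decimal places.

Var(total) = 245.8 + 127.296 = 373.096.
True-score variance = 211.486 + 127.296 = 338.782, so reliability = 0.9080.
Error variance = 373.096 − 338.782 = 34.3144; SEM = √34.3144 = 5.86.

5.86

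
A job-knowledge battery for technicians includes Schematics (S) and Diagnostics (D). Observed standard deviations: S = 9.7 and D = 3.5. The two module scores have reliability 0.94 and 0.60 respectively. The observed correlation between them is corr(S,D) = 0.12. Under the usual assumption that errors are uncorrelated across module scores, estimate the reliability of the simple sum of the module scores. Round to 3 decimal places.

Var(S+D) = 9.7² + 3.5² + 2·[9.7·3.5·0.12] = 106.34 + 8.148 = 114.488.
With uncorrelated errors the cross-covariances are all true-score covariance, so they carry over unchanged; only the diagonal terms shrink to ρᵢσᵢ².
True-score variance = [9.7²·0.94 + 3.5²·0.60] + 8.148 = 95.7946 + 8.148 = 103.943.
Reliability = 103.943 / 114.488 = 0.908.

0.908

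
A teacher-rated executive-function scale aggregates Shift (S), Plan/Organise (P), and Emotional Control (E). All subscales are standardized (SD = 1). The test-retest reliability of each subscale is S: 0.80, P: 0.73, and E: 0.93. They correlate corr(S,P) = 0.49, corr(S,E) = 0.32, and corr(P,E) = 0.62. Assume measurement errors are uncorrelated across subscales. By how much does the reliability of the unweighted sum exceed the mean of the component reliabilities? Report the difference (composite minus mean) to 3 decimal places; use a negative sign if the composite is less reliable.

Var(sum) = 3 + 2.86 = 5.86; true-score variance = 2.46 + 2.86 = 5.32; composite reliability = 0.9078.
Mean component reliability = 0.8200.
Difference = 0.9078 − 0.8200 = 0.088.

0.088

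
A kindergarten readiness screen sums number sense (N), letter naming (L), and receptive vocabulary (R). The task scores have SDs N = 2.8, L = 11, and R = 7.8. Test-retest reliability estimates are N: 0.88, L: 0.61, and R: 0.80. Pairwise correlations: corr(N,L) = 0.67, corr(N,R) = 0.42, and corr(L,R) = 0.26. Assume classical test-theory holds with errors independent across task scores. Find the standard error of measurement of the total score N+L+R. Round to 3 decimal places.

7.765

Var(total) = 189.68 + 104.234 = 293.914.
True-score variance = 129.381 + 104.234 = 233.615, so reliability = 0.7948.
Error variance = 293.914 − 233.615 = 60.2988; SEM = √60.2988 = 7.765.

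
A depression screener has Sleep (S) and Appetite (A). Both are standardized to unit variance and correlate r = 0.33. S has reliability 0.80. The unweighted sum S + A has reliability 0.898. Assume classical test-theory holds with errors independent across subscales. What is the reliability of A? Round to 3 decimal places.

0.929

Var(S+A) = 2 + 2·0.33 = 2.660.
True-score variance = ρ_S + ρ_A + 2·0.33, so 0.898 = (0.80 + ρ_A + 0.66) / 2.660.
ρ_A = 0.898·2.660 − 0.80 − 0.66 = 0.929.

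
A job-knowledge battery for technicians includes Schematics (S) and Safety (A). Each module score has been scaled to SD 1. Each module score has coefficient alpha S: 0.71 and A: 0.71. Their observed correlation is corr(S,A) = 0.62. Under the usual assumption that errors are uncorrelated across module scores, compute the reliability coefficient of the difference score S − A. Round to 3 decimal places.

0.237

Var(S−A) = 1 + 1 − 2·0.62 = 2 − 1.24 = 0.76.
Under uncorrelated errors the observed covariances equal the true-score covariances, so only the own-variance terms attenuate.
True-score variance = [0.71 + 0.71] − 1.24 = 1.42 − 1.24 = 0.18.
Reliability = 0.18 / 0.76 = 0.237.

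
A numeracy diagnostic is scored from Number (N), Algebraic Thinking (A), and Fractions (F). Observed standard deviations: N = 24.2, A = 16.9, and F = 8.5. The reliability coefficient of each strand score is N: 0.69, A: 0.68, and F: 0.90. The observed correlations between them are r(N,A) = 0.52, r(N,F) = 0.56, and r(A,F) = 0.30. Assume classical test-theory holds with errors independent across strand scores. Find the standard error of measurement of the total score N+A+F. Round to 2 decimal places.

Var(total) = 943.5 + 741.913 = 1685.41.
True-score variance = 663.331 + 741.913 = 1405.24, so reliability = 0.8338.
Error variance = 1685.41 − 1405.24 = 280.169; SEM = √280.169 = 16.74.

16.74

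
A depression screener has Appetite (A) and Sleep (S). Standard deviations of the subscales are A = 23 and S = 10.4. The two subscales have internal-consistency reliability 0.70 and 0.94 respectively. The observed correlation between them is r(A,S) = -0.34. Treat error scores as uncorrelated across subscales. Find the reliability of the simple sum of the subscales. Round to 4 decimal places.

Var(A+S) = 23² + 10.4² + 2·[23·10.4·(-0.34)] = 637.16 − 162.656 = 474.504.
Because errors are independent across components, Cov(Tᵢ,Tⱼ) = Cov(Xᵢ,Xⱼ); the off-diagonal part of the true-score variance is the same as above.
True-score variance = [23²·0.70 + 10.4²·0.94] − 162.656 = 471.97 − 162.656 = 309.314.
Reliability = 309.314 / 474.504 = 0.6519.

0.6519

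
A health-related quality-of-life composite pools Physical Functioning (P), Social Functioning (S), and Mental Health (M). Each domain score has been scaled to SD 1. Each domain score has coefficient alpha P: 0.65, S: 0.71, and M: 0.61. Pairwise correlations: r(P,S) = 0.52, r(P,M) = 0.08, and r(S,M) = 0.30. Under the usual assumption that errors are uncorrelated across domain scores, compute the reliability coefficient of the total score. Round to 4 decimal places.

Var(P+S+M) = 3 + 2·[0.52 + 0.08 + 0.30] = 3 + 1.8 = 4.8.
Because errors are independent across components, Cov(Tᵢ,Tⱼ) = Cov(Xᵢ,Xⱼ); the off-diagonal part of the true-score variance is the same as above.
True-score variance = [0.65 + 0.71 + 0.61] + 1.8 = 1.97 + 1.8 = 3.77.
Reliability = 3.77 / 4.8 = 0.7854.

0.7854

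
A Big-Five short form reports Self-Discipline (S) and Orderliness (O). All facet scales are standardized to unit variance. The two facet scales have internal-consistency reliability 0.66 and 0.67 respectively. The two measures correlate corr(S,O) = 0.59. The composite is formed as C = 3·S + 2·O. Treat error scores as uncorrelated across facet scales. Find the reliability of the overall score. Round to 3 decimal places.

Var(C) = 3² + 2² + 2·[6·0.59] = 13 + 7.08 = 20.08.
With uncorrelated errors the cross-covariances are all true-score covariance, so they carry over unchanged; only the diagonal terms shrink to ρᵢσᵢ².
True-score variance = [3²·0.66 + 2²·0.67] + 7.08 = 8.62 + 7.08 = 15.7.
Reliability = 15.7 / 20.08 = 0.782.

0.782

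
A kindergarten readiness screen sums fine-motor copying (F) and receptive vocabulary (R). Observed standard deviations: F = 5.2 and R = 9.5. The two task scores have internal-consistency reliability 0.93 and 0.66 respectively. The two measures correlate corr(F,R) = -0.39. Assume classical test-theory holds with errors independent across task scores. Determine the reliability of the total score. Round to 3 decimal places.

0.586

Var(F+R) = 5.2² + 9.5² + 2·[5.2·9.5·(-0.39)] = 117.29 − 38.532 = 78.758.
Because errors are independent across components, Cov(Tᵢ,Tⱼ) = Cov(Xᵢ,Xⱼ); the off-diagonal part of the true-score variance is the same as above.
True-score variance = [5.2²·0.93 + 9.5²·0.66] − 38.532 = 84.7122 − 38.532 = 46.1802.
Reliability = 46.1802 / 78.758 = 0.586.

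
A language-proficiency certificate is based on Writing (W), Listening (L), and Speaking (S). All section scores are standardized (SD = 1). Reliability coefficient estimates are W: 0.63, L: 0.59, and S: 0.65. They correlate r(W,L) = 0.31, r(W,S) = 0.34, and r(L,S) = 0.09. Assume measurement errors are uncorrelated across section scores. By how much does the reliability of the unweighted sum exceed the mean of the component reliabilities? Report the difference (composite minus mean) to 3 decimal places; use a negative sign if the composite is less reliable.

0.124

Var(sum) = 3 + 1.48 = 4.48; true-score variance = 1.87 + 1.48 = 3.35; composite reliability = 0.7478.
Mean component reliability = 0.6233.
Difference = 0.7478 − 0.6233 = 0.124.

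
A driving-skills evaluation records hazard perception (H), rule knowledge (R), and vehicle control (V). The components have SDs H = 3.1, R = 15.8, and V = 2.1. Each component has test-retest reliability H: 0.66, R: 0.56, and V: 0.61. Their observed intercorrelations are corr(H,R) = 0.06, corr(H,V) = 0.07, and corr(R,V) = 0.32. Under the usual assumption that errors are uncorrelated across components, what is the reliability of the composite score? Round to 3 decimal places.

0.606

Var(H+R+V) = 3.1² + 15.8² + 2.1² + 2·[3.1·15.8·0.06 + 3.1·2.1·0.07 + 15.8·2.1·0.32] = 263.66 + 28.0242 = 291.684.
With uncorrelated errors the cross-covariances are all true-score covariance, so they carry over unchanged; only the diagonal terms shrink to ρᵢσᵢ².
True-score variance = [3.1²·0.66 + 15.8²·0.56 + 2.1²·0.61] + 28.0242 = 148.831 + 28.0242 = 176.855.
Reliability = 176.855 / 291.684 = 0.606.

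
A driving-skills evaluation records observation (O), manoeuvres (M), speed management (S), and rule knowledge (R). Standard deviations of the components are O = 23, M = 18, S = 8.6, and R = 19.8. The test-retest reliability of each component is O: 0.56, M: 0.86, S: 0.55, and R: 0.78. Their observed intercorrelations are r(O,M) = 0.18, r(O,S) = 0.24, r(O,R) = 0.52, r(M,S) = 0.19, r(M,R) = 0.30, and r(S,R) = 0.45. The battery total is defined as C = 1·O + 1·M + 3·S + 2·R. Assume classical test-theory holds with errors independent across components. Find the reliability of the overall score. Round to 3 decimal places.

0.846

Var(C) = 23² + 18² + 3²·8.6² + 2²·19.8² + 2·[23·18·0.18 + 3·23·8.6·0.24 + 2·23·19.8·0.52 + 3·18·8.6·0.19 + 2·18·19.8·0.30 + 6·8.6·19.8·0.45] = 3086.8 + 2904.77 = 5991.57.
Under uncorrelated errors the observed covariances equal the true-score covariances, so only the own-variance terms attenuate.
True-score variance = [23²·0.56 + 18²·0.86 + 3²·8.6²·0.55 + 2²·19.8²·0.78] + 2904.77 = 2164.15 + 2904.77 = 5068.91.
Reliability = 5068.91 / 5991.57 = 0.846.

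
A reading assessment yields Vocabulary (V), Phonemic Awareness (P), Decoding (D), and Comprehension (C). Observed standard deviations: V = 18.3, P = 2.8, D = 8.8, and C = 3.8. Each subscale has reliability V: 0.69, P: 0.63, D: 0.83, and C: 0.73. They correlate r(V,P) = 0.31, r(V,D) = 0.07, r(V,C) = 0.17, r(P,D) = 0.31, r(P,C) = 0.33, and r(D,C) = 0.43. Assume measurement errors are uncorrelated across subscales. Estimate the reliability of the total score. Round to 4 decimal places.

Var(V+P+D+C) = 18.3² + 2.8² + 8.8² + 3.8² + 2·[18.3·2.8·0.31 + 18.3·8.8·0.07 + 18.3·3.8·0.17 + 2.8·8.8·0.31 + 2.8·3.8·0.33 + 8.8·3.8·0.43] = 434.61 + 129.016 = 563.626.
With uncorrelated errors the cross-covariances are all true-score covariance, so they carry over unchanged; only the diagonal terms shrink to ρᵢσᵢ².
True-score variance = [18.3²·0.69 + 2.8²·0.63 + 8.8²·0.83 + 3.8²·0.73] + 129.016 = 310.83 + 129.016 = 439.845.
Reliability = 439.845 / 563.626 = 0.7804.

0.7804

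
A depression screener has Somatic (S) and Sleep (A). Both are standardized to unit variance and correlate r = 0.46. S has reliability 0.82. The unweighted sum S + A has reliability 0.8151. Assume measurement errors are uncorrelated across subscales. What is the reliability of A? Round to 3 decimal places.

Var(S+A) = 2 + 2·0.46 = 2.920.
True-score variance = ρ_S + ρ_A + 2·0.46, so 0.8151 = (0.82 + ρ_A + 0.92) / 2.920.
ρ_A = 0.8151·2.920 − 0.82 − 0.92 = 0.640.

0.640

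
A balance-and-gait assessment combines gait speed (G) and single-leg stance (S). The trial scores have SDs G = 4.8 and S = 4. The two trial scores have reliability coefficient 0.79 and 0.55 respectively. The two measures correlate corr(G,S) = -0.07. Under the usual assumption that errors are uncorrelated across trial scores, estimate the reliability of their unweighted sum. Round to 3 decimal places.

0.669

Var(G+S) = 4.8² + 4² + 2·[4.8·4·(-0.07)] = 39.04 − 2.688 = 36.352.
With uncorrelated errors the cross-covariances are all true-score covariance, so they carry over unchanged; only the diagonal terms shrink to ρᵢσᵢ².
True-score variance = [4.8²·0.79 + 4²·0.55] − 2.688 = 27.0016 − 2.688 = 24.3136.
Reliability = 24.3136 / 36.352 = 0.669.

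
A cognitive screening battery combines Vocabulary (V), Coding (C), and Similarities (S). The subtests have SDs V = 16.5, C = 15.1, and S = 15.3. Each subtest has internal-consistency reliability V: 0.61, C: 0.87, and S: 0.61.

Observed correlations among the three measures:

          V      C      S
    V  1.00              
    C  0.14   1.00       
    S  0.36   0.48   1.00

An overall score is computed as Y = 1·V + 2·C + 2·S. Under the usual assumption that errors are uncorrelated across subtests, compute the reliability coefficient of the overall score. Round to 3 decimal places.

0.832

Var(Y) = 16.5² + 2²·15.1² + 2²·15.3² + 2·[2·16.5·15.1·0.14 + 2·16.5·15.3·0.36 + 4·15.1·15.3·0.48] = 2120.65 + 1390.21 = 3510.86.
With uncorrelated errors the cross-covariances are all true-score covariance, so they carry over unchanged; only the diagonal terms shrink to ρᵢσᵢ².
True-score variance = [16.5²·0.61 + 2²·15.1²·0.87 + 2²·15.3²·0.61] + 1390.21 = 1530.73 + 1390.21 = 2920.93.
Reliability = 2920.93 / 3510.86 = 0.832.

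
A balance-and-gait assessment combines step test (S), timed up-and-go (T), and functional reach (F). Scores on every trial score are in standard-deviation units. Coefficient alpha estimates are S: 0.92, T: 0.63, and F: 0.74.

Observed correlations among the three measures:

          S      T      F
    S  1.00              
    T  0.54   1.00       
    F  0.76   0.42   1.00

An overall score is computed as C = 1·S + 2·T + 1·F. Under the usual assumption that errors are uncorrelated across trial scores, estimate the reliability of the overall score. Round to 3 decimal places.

0.840

Var(C) = 1 + 2² + 1 + 2·[2·0.54 + 0.76 + 2·0.42] = 6 + 5.36 = 11.36.
Because errors are independent across components, Cov(Tᵢ,Tⱼ) = Cov(Xᵢ,Xⱼ); the off-diagonal part of the true-score variance is the same as above.
True-score variance = [0.92 + 2²·0.63 + 0.74] + 5.36 = 4.18 + 5.36 = 9.54.
Reliability = 9.54 / 11.36 = 0.840.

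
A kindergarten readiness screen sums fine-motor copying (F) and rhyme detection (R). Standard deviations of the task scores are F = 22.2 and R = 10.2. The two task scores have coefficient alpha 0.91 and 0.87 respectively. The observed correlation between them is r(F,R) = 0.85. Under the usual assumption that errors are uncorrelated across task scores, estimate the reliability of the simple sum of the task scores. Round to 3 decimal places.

0.941

Var(F+R) = 22.2² + 10.2² + 2·[22.2·10.2·0.85] = 596.88 + 384.948 = 981.828.
Under uncorrelated errors the observed covariances equal the true-score covariances, so only the own-variance terms attenuate.
True-score variance = [22.2²·0.91 + 10.2²·0.87] + 384.948 = 538.999 + 384.948 = 923.947.
Reliability = 923.947 / 981.828 = 0.941.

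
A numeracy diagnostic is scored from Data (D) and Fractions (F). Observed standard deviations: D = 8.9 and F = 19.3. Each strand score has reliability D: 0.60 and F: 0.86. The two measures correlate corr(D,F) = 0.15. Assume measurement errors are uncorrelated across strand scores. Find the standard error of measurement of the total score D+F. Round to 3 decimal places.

Var(total) = 451.7 + 51.531 = 503.231.
True-score variance = 367.867 + 51.531 = 419.398, so reliability = 0.8334.
Error variance = 503.231 − 419.398 = 83.8326; SEM = √83.8326 = 9.156.

9.156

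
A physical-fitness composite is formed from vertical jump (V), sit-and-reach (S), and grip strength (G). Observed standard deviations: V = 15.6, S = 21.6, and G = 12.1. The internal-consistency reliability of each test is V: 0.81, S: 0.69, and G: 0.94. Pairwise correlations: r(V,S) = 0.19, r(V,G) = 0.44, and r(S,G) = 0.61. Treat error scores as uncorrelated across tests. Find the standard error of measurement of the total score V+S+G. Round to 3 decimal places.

14.130

Var(total) = 856.33 + 613.013 = 1469.34.
True-score variance = 656.673 + 613.013 = 1269.69, so reliability = 0.8641.
Error variance = 1469.34 − 1269.69 = 199.657; SEM = √199.657 = 14.130.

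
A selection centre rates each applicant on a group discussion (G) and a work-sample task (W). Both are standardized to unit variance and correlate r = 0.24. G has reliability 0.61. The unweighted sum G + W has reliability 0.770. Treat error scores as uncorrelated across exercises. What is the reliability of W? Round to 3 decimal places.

Var(G+W) = 2 + 2·0.24 = 2.480.
True-score variance = ρ_G + ρ_W + 2·0.24, so 0.770 = (0.61 + ρ_W + 0.48) / 2.480.
ρ_W = 0.770·2.480 − 0.61 − 0.48 = 0.820.

0.820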